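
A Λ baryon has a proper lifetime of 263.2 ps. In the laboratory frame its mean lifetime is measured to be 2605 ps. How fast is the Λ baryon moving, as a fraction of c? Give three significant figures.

β = 0.995

γ = Δt/τ₀ = 2605/263.2 = 9.897
β = √(1 − 1/γ²) = √(1 − 0.01021) = √0.9898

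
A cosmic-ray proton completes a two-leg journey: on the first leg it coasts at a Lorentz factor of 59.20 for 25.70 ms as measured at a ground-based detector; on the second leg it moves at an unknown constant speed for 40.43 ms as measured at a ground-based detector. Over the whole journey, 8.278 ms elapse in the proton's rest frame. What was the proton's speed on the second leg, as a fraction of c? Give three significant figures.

β = 0.981

Leg 1: γ = 59.20; τ_1 = 25.70/59.20 = 0.4341 ms.
Leg 2: speed unknown; τ_2 = 40.43/γ_2.
Total proper time: 0.4341 + τ_2 = 8.278, so τ_2 = 8.278 − 0.4341 = 7.844 ms.
γ_2 = 40.43/7.844 = 5.154; β = √(1 − 1/γ²) = √0.9624.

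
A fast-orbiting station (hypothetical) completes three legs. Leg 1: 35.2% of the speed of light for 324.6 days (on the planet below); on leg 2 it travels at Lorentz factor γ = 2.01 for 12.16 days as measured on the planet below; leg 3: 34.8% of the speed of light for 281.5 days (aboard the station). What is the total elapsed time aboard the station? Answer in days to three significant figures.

τ = 591 days

Leg 1: β = 0.352; γ = 1/√(1 − 0.352²) = 1/√0.8761 = 1.068; τ_1 = 324.6/1.068 = 303.8 days.
Leg 2: γ = 2.01; τ_2 = 12.16/2.010 = 6.050 days.
Leg 3: 281.5 days is already measured aboard the station.
Total: 303.8 + 6.050 + 281.5 days.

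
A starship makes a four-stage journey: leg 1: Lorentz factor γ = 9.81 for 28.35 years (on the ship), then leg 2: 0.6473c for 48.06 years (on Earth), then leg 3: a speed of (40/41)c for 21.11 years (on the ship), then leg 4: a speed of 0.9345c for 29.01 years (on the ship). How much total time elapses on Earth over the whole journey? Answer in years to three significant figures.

Leg 1: γ = 9.81; Δt_1 = 9.810 × 28.35 = 278.1 years.
Leg 2: 48.06 years is already measured on Earth.
Leg 3: γ = 1/√(1 − (40/41)²) = 41/9 ≈ 4.556; Δt_3 = 4.556 × 21.11 = 96.17 years.
Leg 4: γ = 1/√(1 − 0.9345²) = 1/√0.1267 = 2.809; Δt_4 = 2.809 × 29.01 = 81.50 years.
Total: 278.1 + 48.06 + 96.17 + 81.50 years.

Δt = 504 years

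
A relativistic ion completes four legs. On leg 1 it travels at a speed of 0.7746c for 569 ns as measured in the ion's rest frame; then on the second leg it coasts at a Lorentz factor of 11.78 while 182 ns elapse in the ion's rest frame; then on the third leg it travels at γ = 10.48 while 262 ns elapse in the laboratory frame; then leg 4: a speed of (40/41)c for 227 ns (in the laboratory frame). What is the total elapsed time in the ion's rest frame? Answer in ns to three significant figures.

τ = 826 ns

Leg 1: 569 ns is already measured in the ion's rest frame.
Leg 2: 182 ns is already measured in the ion's rest frame.
Leg 3: γ = 10.48; τ_3 = 262/10.48 = 25.00 ns.
Leg 4: γ = 1/√(1 − (40/41)²) = 41/9 ≈ 4.556; τ_4 = 227/4.556 = 49.83 ns.
Total: 569.0 + 182.0 + 25.00 + 49.83 ns.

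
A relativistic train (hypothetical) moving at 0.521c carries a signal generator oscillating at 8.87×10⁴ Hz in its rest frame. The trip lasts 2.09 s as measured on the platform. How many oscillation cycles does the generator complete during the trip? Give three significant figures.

γ = 1/√(1 − 0.521²) = 1/√0.7286 = 1.172
The oscillator's own cycle count is N = f × τ where τ is the proper time on the train. τ = Δt/γ = 2.09/1.172 = 1.784 s = 1.784×10⁰ s.
N = 8.87×10⁴ × 1.784×10⁰ = 1.582×10⁵.

N = 1.58×10⁵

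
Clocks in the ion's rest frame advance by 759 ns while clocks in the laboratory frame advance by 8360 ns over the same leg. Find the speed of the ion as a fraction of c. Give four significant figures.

The proper time is measured in the ion's rest frame (both events occur at the ion's location); Δt is measured in the laboratory frame. γ = Δt/τ = 8360/759 = 11.01.
β = √(1 − 1/γ²) = √(1 − 0.008243) = √0.9918

β = 0.9959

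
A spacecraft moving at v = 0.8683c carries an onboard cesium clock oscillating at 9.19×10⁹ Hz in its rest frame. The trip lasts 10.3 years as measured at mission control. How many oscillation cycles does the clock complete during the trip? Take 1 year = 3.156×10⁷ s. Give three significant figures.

γ = 1/√(1 − 0.8683²) = 1/√0.2461 = 2.016
The oscillator's own cycle count is N = f × τ where τ is the proper time aboard the spacecraft. τ = Δt/γ = 10.3/2.016 = 5.109 years = 1.612×10⁸ s.
N = 9.19×10⁹ × 1.612×10⁸ = 1.482×10¹⁸.

N = 1.48×10¹⁸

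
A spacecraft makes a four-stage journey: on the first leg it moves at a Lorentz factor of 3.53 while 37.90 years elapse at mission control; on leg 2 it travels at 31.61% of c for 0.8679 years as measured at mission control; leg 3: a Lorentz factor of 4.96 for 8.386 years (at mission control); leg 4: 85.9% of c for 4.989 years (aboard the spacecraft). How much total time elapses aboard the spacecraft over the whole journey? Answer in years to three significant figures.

Leg 1: γ = 3.53; τ_1 = 37.90/3.530 = 10.74 years.
Leg 2: β = 0.3161; γ = 1/√(1 − 0.3161²) = 1/√0.9001 = 1.054; τ_2 = 0.8679/1.054 = 0.8234 years.
Leg 3: γ = 4.96; τ_3 = 8.386/4.960 = 1.691 years.
Leg 4: 4.989 years is already measured aboard the spacecraft.
Total: 10.74 + 0.8234 + 1.691 + 4.989 years.

τ = 18.2 years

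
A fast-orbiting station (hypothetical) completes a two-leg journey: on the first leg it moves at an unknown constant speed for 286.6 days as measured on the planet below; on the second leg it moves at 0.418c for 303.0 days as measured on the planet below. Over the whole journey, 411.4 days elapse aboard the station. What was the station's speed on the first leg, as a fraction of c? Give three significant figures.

Leg 1: speed unknown; τ_1 = 286.6/γ_1.
Leg 2: γ = 1/√(1 − 0.418²) = 1/√0.8253 = 1.101; τ_2 = 303.0/1.101 = 275.3 days.
Total proper time: τ_1 + 275.3 = 411.4, so τ_1 = 411.4 − 275.3 = 136.1 days.
γ_1 = 286.6/136.1 = 2.105; β = √(1 − 1/γ²) = √0.7744.

β = 0.880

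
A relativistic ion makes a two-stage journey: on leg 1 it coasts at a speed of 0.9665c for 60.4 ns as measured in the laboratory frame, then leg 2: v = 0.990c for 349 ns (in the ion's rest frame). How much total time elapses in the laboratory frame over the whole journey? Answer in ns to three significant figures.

Δt = 2530 ns

Leg 1: 60.4 ns is already measured in the laboratory frame.
Leg 2: γ = 1/√(1 − 0.990²) = 1/√0.01990 = 7.089; Δt_2 = 7.089 × 349 = 2474 ns.
Total: 60.40 + 2474 ns.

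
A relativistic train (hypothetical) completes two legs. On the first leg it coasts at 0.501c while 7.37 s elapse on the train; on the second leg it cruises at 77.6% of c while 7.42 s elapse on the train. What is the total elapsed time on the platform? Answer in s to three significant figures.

Δt = 20.3 s

Leg 1: γ = 1/√(1 − 0.501²) = 1/√0.7490 = 1.155; Δt_1 = 1.155 × 7.37 = 8.516 s.
Leg 2: β = 0.776; γ = 1/√(1 − 0.776²) = 1/√0.3978 = 1.585; Δt_2 = 1.585 × 7.42 = 11.76 s.
Total: 8.516 + 11.76 s.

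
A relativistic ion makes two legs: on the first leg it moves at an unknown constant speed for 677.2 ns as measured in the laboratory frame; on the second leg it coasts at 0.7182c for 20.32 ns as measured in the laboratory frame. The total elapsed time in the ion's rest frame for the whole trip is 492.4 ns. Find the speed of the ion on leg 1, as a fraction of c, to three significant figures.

β = 0.708

Leg 1: speed unknown; τ_1 = 677.2/γ_1.
Leg 2: γ = 1/√(1 − 0.7182²) = 1/√0.4842 = 1.437; τ_2 = 20.32/1.437 = 14.14 ns.
Total proper time: τ_1 + 14.14 = 492.4, so τ_1 = 492.4 − 14.14 = 478.3 ns.
γ_1 = 677.2/478.3 = 1.416; β = √(1 − 1/γ²) = √0.5012.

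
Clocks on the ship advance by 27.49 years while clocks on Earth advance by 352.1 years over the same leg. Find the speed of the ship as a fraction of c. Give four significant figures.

The proper time is measured on the ship (both events occur at the ship's location); Δt is measured on Earth. γ = Δt/τ = 352.1/27.49 = 12.81.
β = √(1 − 1/γ²) = √(1 − 0.006096) = √0.9939

v = 0.9969c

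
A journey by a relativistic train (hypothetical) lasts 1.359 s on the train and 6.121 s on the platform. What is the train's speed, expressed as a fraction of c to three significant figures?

v = 0.975c

The proper time is measured on the train (both events occur at the train's location); Δt is measured on the platform. γ = Δt/τ = 6.121/1.359 = 4.504.
β = √(1 − 1/γ²) = √(1 − 0.04929) = √0.9507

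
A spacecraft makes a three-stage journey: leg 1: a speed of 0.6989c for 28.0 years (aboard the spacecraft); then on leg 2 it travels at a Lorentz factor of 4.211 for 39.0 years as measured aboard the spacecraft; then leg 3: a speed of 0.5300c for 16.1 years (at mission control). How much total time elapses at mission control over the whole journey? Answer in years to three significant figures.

Leg 1: γ = 1/√(1 − 0.6989²) = 1/√0.5115 = 1.398; Δt_1 = 1.398 × 28.0 = 39.15 years.
Leg 2: γ = 4.211; Δt_2 = 4.211 × 39.0 = 164.2 years.
Leg 3: 16.1 years is already measured at mission control.
Total: 39.15 + 164.2 + 16.10 years.

Δt = 219 years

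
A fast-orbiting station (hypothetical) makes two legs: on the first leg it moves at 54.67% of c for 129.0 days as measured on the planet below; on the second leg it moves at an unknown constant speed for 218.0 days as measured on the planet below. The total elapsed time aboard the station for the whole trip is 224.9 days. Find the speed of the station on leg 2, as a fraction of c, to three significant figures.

β = 0.844

Leg 1: β = 0.5467; γ = 1/√(1 − 0.5467²) = 1/√0.7011 = 1.194; τ_1 = 129.0/1.194 = 108.0 days.
Leg 2: speed unknown; τ_2 = 218.0/γ_2.
Total proper time: 108.0 + τ_2 = 224.9, so τ_2 = 224.9 − 108.0 = 116.9 days.
γ_2 = 218.0/116.9 = 1.865; β = √(1 − 1/γ²) = √0.7125.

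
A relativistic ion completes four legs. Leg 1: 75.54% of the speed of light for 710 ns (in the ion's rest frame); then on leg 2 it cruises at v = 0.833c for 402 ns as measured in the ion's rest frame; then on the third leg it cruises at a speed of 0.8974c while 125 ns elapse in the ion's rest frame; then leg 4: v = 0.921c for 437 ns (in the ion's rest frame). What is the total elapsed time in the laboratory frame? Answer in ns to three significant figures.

Leg 1: β = 0.7554; γ = 1/√(1 − 0.7554²) = 1/√0.4294 = 1.526; Δt_1 = 1.526 × 710 = 1084 ns.
Leg 2: γ = 1/√(1 − 0.833²) = 1/√0.3061 = 1.807; Δt_2 = 1.807 × 402 = 726.6 ns.
Leg 3: γ = 1/√(1 − 0.8974²) = 1/√0.1947 = 2.266; Δt_3 = 2.266 × 125 = 283.3 ns.
Leg 4: γ = 1/√(1 − 0.921²) = 1/√0.1518 = 2.567; Δt_4 = 2.567 × 437 = 1122 ns.
Total: 1084 + 726.6 + 283.3 + 1122 ns.

Δt = 3220 ns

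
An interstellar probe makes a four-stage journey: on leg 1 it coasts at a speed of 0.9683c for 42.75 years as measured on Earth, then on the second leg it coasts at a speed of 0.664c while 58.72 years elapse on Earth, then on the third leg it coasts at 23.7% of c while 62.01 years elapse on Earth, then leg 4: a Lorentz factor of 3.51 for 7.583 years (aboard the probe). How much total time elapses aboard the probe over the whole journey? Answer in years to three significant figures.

Leg 1: γ = 1/√(1 − 0.9683²) = 1/√0.06240 = 4.003; τ_1 = 42.75/4.003 = 10.68 years.
Leg 2: γ = 1/√(1 − 0.664²) = 1/√0.5591 = 1.337; τ_2 = 58.72/1.337 = 43.91 years.
Leg 3: β = 0.237; γ = 1/√(1 − 0.237²) = 1/√0.9438 = 1.029; τ_3 = 62.01/1.029 = 60.24 years.
Leg 4: 7.583 years is already measured aboard the probe.
Total: 10.68 + 43.91 + 60.24 + 7.583 years.

τ = 122 years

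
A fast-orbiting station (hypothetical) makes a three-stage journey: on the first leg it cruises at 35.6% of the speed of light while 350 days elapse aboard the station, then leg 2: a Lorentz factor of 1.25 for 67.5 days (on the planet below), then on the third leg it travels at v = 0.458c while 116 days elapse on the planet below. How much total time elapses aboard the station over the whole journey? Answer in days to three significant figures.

Leg 1: 350 days is already measured aboard the station.
Leg 2: γ = 1.25; τ_2 = 67.5/1.250 = 54.00 days.
Leg 3: γ = 1/√(1 − 0.458²) = 1/√0.7902 = 1.125; τ_3 = 116/1.125 = 103.1 days.
Total: 350.0 + 54.00 + 103.1 days.

τ = 507 days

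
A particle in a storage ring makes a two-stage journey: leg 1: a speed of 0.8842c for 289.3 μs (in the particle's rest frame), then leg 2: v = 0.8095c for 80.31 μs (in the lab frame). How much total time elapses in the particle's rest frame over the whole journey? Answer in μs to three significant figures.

τ = 336 μs

Leg 1: 289.3 μs is already measured in the particle's rest frame.
Leg 2: γ = 1/√(1 − 0.8095²) = 1/√0.3447 = 1.703; τ_2 = 80.31/1.703 = 47.15 μs.
Total: 289.3 + 47.15 μs.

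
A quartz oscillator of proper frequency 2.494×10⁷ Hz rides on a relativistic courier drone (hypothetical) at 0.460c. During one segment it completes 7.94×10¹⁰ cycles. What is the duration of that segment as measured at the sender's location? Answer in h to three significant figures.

γ = 1/√(1 − 0.460²) = 1/√0.7884 = 1.126
Proper time for N cycles: τ = N/f = 7.94×10¹⁰/(2.494×10⁷) = 3.184×10³ s = 0.8843 h.
Lab-frame duration Δt = γτ = 1.126 × 0.8843 = 0.9960 h.

Δt = 0.996 h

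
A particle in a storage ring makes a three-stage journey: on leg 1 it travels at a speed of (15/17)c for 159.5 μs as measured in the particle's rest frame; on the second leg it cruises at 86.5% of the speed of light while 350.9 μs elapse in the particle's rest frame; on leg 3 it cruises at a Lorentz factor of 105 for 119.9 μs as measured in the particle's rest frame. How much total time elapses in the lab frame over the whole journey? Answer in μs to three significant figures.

Δt = 1.36×10⁴ μs

Leg 1: γ = 1/√(1 − (15/17)²) = 17/8 = 2.125; Δt_1 = 2.125 × 159.5 = 338.9 μs.
Leg 2: β = 0.865; γ = 1/√(1 − 0.865²) = 1/√0.2518 = 1.993; Δt_2 = 1.993 × 350.9 = 699.3 μs.
Leg 3: γ = 105; Δt_3 = 105.0 × 119.9 = 1.259×10⁴ μs.
Total: 338.9 + 699.3 + 1.259×10⁴ μs.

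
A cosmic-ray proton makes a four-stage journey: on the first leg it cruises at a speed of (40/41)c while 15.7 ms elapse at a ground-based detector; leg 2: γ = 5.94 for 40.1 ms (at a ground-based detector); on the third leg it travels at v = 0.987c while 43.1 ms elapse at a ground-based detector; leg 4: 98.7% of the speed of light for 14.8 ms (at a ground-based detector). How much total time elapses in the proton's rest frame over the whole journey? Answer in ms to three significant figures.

τ = 19.5 ms

Leg 1: γ = 1/√(1 − (40/41)²) = 41/9 ≈ 4.556; τ_1 = 15.7/4.556 = 3.446 ms.
Leg 2: γ = 5.94; τ_2 = 40.1/5.940 = 6.751 ms.
Leg 3: γ = 1/√(1 − 0.987²) = 1/√0.02583 = 6.222; τ_3 = 43.1/6.222 = 6.927 ms.
Leg 4: β = 0.987; γ = 1/√(1 − 0.987²) = 1/√0.02583 = 6.222; τ_4 = 14.8/6.222 = 2.379 ms.
Total: 3.446 + 6.751 + 6.927 + 2.379 ms.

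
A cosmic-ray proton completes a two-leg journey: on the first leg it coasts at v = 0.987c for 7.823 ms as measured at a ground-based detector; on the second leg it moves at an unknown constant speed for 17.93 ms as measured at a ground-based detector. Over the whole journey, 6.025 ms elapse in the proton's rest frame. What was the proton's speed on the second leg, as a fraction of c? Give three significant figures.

Leg 1: γ = 1/√(1 − 0.987²) = 1/√0.02583 = 6.222; τ_1 = 7.823/6.222 = 1.257 ms.
Leg 2: speed unknown; τ_2 = 17.93/γ_2.
Total proper time: 1.257 + τ_2 = 6.025, so τ_2 = 6.025 − 1.257 = 4.768 ms.
γ_2 = 17.93/4.768 = 3.761; β = √(1 − 1/γ²) = √0.9293.

β = 0.964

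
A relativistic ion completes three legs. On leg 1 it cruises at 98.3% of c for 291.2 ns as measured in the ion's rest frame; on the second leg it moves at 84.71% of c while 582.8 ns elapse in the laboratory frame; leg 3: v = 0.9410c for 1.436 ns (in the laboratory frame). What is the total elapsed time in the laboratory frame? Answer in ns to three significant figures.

Leg 1: β = 0.983; γ = 1/√(1 − 0.983²) = 1/√0.03371 = 5.446; Δt_1 = 5.446 × 291.2 = 1586 ns.
Leg 2: 582.8 ns is already measured in the laboratory frame.
Leg 3: 1.436 ns is already measured in the laboratory frame.
Total: 1586 + 582.8 + 1.436 ns.

Δt = 2170 ns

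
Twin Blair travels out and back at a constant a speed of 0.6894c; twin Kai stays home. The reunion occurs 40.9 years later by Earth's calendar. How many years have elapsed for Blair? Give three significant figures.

γ = 1/√(1 − 0.6894²) = 1/√0.5247 = 1.380
Blair's clock measures proper time along the trip: τ = Δt/γ = 40.9/1.380 years.

τ = 29.6 years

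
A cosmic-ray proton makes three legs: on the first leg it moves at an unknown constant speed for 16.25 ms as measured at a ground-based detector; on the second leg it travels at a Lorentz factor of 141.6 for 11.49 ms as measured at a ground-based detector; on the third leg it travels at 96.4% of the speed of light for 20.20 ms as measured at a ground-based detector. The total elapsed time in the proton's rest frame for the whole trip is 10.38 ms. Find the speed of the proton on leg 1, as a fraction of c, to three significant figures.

β = 0.953

Leg 1: speed unknown; τ_1 = 16.25/γ_1.
Leg 2: γ = 141.6; τ_2 = 11.49/141.6 = 0.08114 ms.
Leg 3: β = 0.964; γ = 1/√(1 − 0.964²) = 1/√0.07070 = 3.761; τ_3 = 20.20/3.761 = 5.371 ms.
Total proper time: τ_1 + 0.08114 + 5.371 = 10.38, so τ_1 = 10.38 − 5.452 = 4.928 ms.
γ_1 = 16.25/4.928 = 3.298; β = √(1 − 1/γ²) = √0.9080.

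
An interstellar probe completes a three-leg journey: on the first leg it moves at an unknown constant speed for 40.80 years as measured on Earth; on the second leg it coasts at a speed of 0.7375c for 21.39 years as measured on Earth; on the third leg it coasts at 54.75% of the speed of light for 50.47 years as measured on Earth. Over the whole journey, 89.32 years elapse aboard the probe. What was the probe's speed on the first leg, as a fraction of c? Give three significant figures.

Leg 1: speed unknown; τ_1 = 40.80/γ_1.
Leg 2: γ = 1/√(1 − 0.7375²) = 1/√0.4561 = 1.481; τ_2 = 21.39/1.481 = 14.45 years.
Leg 3: β = 0.5475; γ = 1/√(1 − 0.5475²) = 1/√0.7002 = 1.195; τ_3 = 50.47/1.195 = 42.23 years.
Total proper time: τ_1 + 14.45 + 42.23 = 89.32, so τ_1 = 89.32 − 56.68 = 32.64 years.
γ_1 = 40.80/32.64 = 1.250; β = √(1 − 1/γ²) = √0.3600.

β = 0.600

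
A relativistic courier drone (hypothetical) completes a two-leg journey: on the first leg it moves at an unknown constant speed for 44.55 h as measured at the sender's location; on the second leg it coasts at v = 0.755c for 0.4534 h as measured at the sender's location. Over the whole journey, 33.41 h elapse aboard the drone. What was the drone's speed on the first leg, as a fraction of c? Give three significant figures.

Leg 1: speed unknown; τ_1 = 44.55/γ_1.
Leg 2: γ = 1/√(1 − 0.755²) = 1/√0.4300 = 1.525; τ_2 = 0.4534/1.525 = 0.2973 h.
Total proper time: τ_1 + 0.2973 = 33.41, so τ_1 = 33.41 − 0.2973 = 33.11 h.
γ_1 = 44.55/33.11 = 1.345; β = √(1 − 1/γ²) = √0.4475.

β = 0.669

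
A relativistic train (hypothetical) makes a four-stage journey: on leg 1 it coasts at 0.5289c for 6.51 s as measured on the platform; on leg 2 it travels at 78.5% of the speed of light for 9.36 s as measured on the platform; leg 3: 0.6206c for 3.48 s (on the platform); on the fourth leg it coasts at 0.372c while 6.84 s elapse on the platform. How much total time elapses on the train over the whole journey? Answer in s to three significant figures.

Leg 1: γ = 1/√(1 − 0.5289²) = 1/√0.7203 = 1.178; τ_1 = 6.51/1.178 = 5.525 s.
Leg 2: β = 0.785; γ = 1/√(1 − 0.785²) = 1/√0.3838 = 1.614; τ_2 = 9.36/1.614 = 5.798 s.
Leg 3: γ = 1/√(1 − 0.6206²) = 1/√0.6149 = 1.275; τ_3 = 3.48/1.275 = 2.729 s.
Leg 4: γ = 1/√(1 − 0.372²) = 1/√0.8616 = 1.077; τ_4 = 6.84/1.077 = 6.349 s.
Total: 5.525 + 5.798 + 2.729 + 6.349 s.

τ = 20.4 s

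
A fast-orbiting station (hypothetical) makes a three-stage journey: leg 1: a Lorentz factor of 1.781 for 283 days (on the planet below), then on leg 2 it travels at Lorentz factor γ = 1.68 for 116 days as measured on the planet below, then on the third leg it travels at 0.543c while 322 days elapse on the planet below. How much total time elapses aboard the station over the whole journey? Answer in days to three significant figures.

τ = 498 days

Leg 1: γ = 1.781; τ_1 = 283/1.781 = 158.9 days.
Leg 2: γ = 1.68; τ_2 = 116/1.680 = 69.05 days.
Leg 3: γ = 1/√(1 − 0.543²) = 1/√0.7052 = 1.191; τ_3 = 322/1.191 = 270.4 days.
Total: 158.9 + 69.05 + 270.4 days.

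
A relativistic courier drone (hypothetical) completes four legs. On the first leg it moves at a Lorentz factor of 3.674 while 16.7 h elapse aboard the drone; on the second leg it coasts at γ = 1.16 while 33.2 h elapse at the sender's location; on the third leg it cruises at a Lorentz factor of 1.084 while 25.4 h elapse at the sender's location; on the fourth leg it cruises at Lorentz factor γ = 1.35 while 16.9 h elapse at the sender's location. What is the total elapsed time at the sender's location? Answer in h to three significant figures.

Leg 1: γ = 3.674; Δt_1 = 3.674 × 16.7 = 61.36 h.
Leg 2: 33.2 h is already measured at the sender's location.
Leg 3: 25.4 h is already measured at the sender's location.
Leg 4: 16.9 h is already measured at the sender's location.
Total: 61.36 + 33.20 + 25.40 + 16.90 h.

Δt = 137 h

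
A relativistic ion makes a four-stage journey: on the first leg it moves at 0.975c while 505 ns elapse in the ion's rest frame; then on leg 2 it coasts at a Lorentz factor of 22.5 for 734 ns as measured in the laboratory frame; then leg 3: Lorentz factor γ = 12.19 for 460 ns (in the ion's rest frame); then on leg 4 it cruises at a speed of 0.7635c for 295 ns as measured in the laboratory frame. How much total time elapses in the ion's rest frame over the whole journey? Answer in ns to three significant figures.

τ = 1190 ns

Leg 1: 505 ns is already measured in the ion's rest frame.
Leg 2: γ = 22.5; τ_2 = 734/22.50 = 32.62 ns.
Leg 3: 460 ns is already measured in the ion's rest frame.
Leg 4: γ = 1/√(1 − 0.7635²) = 1/√0.4171 = 1.548; τ_4 = 295/1.548 = 190.5 ns.
Total: 505.0 + 32.62 + 460.0 + 190.5 ns.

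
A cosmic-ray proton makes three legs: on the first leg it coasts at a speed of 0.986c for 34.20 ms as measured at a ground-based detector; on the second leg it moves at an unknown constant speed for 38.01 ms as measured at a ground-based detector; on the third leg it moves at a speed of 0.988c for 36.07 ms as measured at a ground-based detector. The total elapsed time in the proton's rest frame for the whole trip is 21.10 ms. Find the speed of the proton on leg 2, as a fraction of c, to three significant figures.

β = 0.966

Leg 1: γ = 1/√(1 − 0.986²) = 1/√0.02780 = 5.997; τ_1 = 34.20/5.997 = 5.703 ms.
Leg 2: speed unknown; τ_2 = 38.01/γ_2.
Leg 3: γ = 1/√(1 − 0.988²) = 1/√0.02386 = 6.474; τ_3 = 36.07/6.474 = 5.571 ms.
Total proper time: 5.703 + τ_2 + 5.571 = 21.10, so τ_2 = 21.10 − 11.27 = 9.826 ms.
γ_2 = 38.01/9.826 = 3.868; β = √(1 − 1/γ²) = √0.9332.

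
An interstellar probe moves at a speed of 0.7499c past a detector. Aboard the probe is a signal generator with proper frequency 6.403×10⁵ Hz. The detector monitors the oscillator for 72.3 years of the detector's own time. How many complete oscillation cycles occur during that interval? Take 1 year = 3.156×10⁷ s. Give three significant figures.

N = 9.67×10¹⁴

γ = 1/√(1 − 0.7499²) = 1/√0.4376 = 1.512
During 72.3 years of lab time, the oscillator's proper time advances by τ = Δt/γ = 72.3/1.512 = 47.83 years = 1.510×10⁹ s.
N = f × τ = 6.403×10⁵ × 1.510×10⁹ = 9.665×10¹⁴.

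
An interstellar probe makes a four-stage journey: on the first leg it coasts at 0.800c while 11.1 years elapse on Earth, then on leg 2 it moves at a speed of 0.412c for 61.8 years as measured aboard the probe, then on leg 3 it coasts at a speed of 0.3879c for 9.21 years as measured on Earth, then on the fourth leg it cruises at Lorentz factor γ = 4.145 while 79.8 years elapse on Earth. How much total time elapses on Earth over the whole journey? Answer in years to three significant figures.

Leg 1: 11.1 years is already measured on Earth.
Leg 2: γ = 1/√(1 − 0.412²) = 1/√0.8303 = 1.097; Δt_2 = 1.097 × 61.8 = 67.82 years.
Leg 3: 9.21 years is already measured on Earth.
Leg 4: 79.8 years is already measured on Earth.
Total: 11.10 + 67.82 + 9.210 + 79.80 years.

Δt = 168 years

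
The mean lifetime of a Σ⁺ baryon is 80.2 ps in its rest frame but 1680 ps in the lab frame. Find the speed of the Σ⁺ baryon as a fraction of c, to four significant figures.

γ = Δt/τ₀ = 1680/80.2 = 20.95
β = √(1 − 1/γ²) = √(1 − 0.002279) = √0.9977

v = 0.9989c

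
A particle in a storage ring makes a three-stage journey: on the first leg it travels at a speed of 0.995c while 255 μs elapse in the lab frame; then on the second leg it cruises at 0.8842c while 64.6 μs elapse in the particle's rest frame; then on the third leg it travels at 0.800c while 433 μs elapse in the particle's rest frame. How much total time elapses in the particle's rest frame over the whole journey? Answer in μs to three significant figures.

Leg 1: γ = 1/√(1 − 0.995²) = 1/√0.009975 = 10.01; τ_1 = 255/10.01 = 25.47 μs.
Leg 2: 64.6 μs is already measured in the particle's rest frame.
Leg 3: 433 μs is already measured in the particle's rest frame.
Total: 25.47 + 64.60 + 433.0 μs.

τ = 523 μs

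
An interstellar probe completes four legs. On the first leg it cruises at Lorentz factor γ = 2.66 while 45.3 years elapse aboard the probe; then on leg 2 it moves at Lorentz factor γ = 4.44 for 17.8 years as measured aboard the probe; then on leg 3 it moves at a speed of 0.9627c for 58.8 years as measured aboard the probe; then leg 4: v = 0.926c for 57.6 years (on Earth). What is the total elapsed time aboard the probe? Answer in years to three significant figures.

Leg 1: 45.3 years is already measured aboard the probe.
Leg 2: 17.8 years is already measured aboard the probe.
Leg 3: 58.8 years is already measured aboard the probe.
Leg 4: γ = 1/√(1 − 0.926²) = 1/√0.1425 = 2.649; τ_4 = 57.6/2.649 = 21.75 years.
Total: 45.30 + 17.80 + 58.80 + 21.75 years.

τ = 144 years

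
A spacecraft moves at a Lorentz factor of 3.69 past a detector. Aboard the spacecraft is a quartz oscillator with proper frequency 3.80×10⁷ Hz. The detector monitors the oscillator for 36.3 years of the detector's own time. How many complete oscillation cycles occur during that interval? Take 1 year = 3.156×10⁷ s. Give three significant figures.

γ = 3.69
During 36.3 years of lab time, the oscillator's proper time advances by τ = Δt/γ = 36.3/3.690 = 9.837 years = 3.105×10⁸ s.
N = f × τ = 3.80×10⁷ × 3.105×10⁸ = 1.180×10¹⁶.

N = 1.18×10¹⁶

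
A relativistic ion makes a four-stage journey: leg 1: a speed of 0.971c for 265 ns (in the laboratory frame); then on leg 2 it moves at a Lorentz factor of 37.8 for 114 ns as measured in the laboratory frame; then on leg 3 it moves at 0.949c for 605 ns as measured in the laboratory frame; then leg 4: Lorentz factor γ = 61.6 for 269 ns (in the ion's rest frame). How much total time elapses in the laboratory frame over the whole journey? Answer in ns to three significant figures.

Leg 1: 265 ns is already measured in the laboratory frame.
Leg 2: 114 ns is already measured in the laboratory frame.
Leg 3: 605 ns is already measured in the laboratory frame.
Leg 4: γ = 61.6; Δt_4 = 61.60 × 269 = 1.657×10⁴ ns.
Total: 265.0 + 114.0 + 605.0 + 1.657×10⁴ ns.

Δt = 1.76×10⁴ ns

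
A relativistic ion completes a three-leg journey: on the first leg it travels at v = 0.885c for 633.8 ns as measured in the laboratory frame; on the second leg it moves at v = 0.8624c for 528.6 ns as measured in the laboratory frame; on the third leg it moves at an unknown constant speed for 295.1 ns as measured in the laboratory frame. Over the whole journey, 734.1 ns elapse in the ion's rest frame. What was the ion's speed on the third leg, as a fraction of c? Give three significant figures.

Leg 1: γ = 1/√(1 − 0.885²) = 1/√0.2168 = 2.148; τ_1 = 633.8/2.148 = 295.1 ns.
Leg 2: γ = 1/√(1 − 0.8624²) = 1/√0.2563 = 1.975; τ_2 = 528.6/1.975 = 267.6 ns.
Leg 3: speed unknown; τ_3 = 295.1/γ_3.
Total proper time: 295.1 + 267.6 + τ_3 = 734.1, so τ_3 = 734.1 − 562.7 = 171.4 ns.
γ_3 = 295.1/171.4 = 1.722; β = √(1 − 1/γ²) = √0.6626.

β = 0.814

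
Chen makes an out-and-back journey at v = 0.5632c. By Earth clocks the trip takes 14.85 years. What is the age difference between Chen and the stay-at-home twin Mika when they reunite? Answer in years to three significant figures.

γ = 1/√(1 − 0.5632²) = 1/√0.6828 = 1.210
Chen's elapsed proper time: τ = 14.85/1.210 = 12.27 years.
Age gap = Δt − τ = 14.85 − 12.27 years.

Δt − τ = 2.58 years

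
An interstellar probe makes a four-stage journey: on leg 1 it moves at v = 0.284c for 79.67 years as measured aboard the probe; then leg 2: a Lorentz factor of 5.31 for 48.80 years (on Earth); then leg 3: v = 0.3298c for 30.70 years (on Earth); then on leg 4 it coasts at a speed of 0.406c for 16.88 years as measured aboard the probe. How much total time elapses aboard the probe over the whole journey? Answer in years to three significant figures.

τ = 135 years

Leg 1: 79.67 years is already measured aboard the probe.
Leg 2: γ = 5.31; τ_2 = 48.80/5.310 = 9.190 years.
Leg 3: γ = 1/√(1 − 0.3298²) = 1/√0.8912 = 1.059; τ_3 = 30.70/1.059 = 28.98 years.
Leg 4: 16.88 years is already measured aboard the probe.
Total: 79.67 + 9.190 + 28.98 + 16.88 years.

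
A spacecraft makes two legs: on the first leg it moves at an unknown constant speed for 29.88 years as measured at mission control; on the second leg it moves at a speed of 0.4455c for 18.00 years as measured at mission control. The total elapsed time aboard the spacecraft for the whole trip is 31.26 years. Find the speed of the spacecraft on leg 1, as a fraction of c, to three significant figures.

Leg 1: speed unknown; τ_1 = 29.88/γ_1.
Leg 2: γ = 1/√(1 − 0.4455²) = 1/√0.8015 = 1.117; τ_2 = 18.00/1.117 = 16.12 years.
Total proper time: τ_1 + 16.12 = 31.26, so τ_1 = 31.26 − 16.12 = 15.14 years.
γ_1 = 29.88/15.14 = 1.973; β = √(1 − 1/γ²) = √0.7431.

β = 0.862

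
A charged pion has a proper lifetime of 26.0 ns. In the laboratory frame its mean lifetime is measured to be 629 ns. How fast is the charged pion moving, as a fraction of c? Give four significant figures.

β = 0.9991

γ = Δt/τ₀ = 629/26.0 = 24.19
β = √(1 − 1/γ²) = √(1 − 0.001709) = √0.9983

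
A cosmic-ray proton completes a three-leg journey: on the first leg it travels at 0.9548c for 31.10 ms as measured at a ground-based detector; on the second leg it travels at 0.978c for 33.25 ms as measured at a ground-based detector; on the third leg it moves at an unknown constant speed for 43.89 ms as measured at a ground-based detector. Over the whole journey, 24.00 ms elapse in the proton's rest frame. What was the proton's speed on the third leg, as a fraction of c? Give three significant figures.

β = 0.984

Leg 1: γ = 1/√(1 − 0.9548²) = 1/√0.08836 = 3.364; τ_1 = 31.10/3.364 = 9.244 ms.
Leg 2: γ = 1/√(1 − 0.978²) = 1/√0.04352 = 4.794; τ_2 = 33.25/4.794 = 6.936 ms.
Leg 3: speed unknown; τ_3 = 43.89/γ_3.
Total proper time: 9.244 + 6.936 + τ_3 = 24.00, so τ_3 = 24.00 − 16.18 = 7.819 ms.
γ_3 = 43.89/7.819 = 5.613; β = √(1 − 1/γ²) = √0.9683.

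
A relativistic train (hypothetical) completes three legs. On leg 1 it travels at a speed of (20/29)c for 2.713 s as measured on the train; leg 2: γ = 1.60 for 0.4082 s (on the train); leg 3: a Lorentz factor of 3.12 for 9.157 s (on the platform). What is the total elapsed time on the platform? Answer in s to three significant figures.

Leg 1: γ = 1/√(1 − (20/29)²) = 29/21 ≈ 1.381; Δt_1 = 1.381 × 2.713 = 3.747 s.
Leg 2: γ = 1.60; Δt_2 = 1.600 × 0.4082 = 0.6531 s.
Leg 3: 9.157 s is already measured on the platform.
Total: 3.747 + 0.6531 + 9.157 s.

Δt = 13.6 s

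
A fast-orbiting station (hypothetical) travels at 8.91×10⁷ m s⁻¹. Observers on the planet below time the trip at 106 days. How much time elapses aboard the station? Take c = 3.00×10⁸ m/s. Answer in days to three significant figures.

τ = 101 days

β = 8.91×10⁷/3.00×10⁸ = 0.2970; γ = 1/√(1 − 0.2970²) = 1.047
The interval measured on the planet below is the dilated one; the clock aboard the station measures the proper time τ = Δt/γ = 106/1.047 days.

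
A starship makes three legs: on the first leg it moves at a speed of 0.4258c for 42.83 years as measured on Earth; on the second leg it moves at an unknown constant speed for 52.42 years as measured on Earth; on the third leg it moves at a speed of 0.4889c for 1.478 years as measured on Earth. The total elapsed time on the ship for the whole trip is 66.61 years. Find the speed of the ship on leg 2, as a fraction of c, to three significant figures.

Leg 1: γ = 1/√(1 − 0.4258²) = 1/√0.8187 = 1.105; τ_1 = 42.83/1.105 = 38.75 years.
Leg 2: speed unknown; τ_2 = 52.42/γ_2.
Leg 3: γ = 1/√(1 − 0.4889²) = 1/√0.7610 = 1.146; τ_3 = 1.478/1.146 = 1.289 years.
Total proper time: 38.75 + τ_2 + 1.289 = 66.61, so τ_2 = 66.61 − 40.04 = 26.57 years.
γ_2 = 52.42/26.57 = 1.973; β = √(1 − 1/γ²) = √0.7431.

β = 0.862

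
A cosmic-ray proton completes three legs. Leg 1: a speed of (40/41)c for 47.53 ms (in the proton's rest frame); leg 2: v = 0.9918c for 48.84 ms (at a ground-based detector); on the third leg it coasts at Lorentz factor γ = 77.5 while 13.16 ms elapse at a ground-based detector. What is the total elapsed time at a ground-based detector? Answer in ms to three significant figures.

Δt = 279 ms

Leg 1: γ = 1/√(1 − (40/41)²) = 41/9 ≈ 4.556; Δt_1 = 4.556 × 47.53 = 216.5 ms.
Leg 2: 48.84 ms is already measured at a ground-based detector.
Leg 3: 13.16 ms is already measured at a ground-based detector.
Total: 216.5 + 48.84 + 13.16 ms.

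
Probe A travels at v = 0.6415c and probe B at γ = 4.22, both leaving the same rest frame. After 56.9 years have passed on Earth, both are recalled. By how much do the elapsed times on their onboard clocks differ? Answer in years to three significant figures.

A: γ = 1/√(1 − 0.6415²) = 1/√0.5885 = 1.304; τ_A = 56.9/1.304 = 43.65 years.
B: γ = 4.22; τ_B = 56.9/4.220 = 13.48 years.

|τ_A − τ_B| = 30.2 years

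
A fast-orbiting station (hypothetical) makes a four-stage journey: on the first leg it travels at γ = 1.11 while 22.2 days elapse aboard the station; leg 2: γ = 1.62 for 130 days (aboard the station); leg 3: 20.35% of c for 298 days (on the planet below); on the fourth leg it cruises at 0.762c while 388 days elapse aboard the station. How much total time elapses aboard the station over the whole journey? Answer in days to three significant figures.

Leg 1: 22.2 days is already measured aboard the station.
Leg 2: 130 days is already measured aboard the station.
Leg 3: β = 0.2035; γ = 1/√(1 − 0.2035²) = 1/√0.9586 = 1.021; τ_3 = 298/1.021 = 291.8 days.
Leg 4: 388 days is already measured aboard the station.
Total: 22.20 + 130.0 + 291.8 + 388.0 days.

τ = 832 days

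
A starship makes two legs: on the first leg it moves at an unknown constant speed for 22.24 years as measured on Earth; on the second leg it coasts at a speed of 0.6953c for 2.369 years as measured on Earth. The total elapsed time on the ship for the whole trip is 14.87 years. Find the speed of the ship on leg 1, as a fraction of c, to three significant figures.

β = 0.806

Leg 1: speed unknown; τ_1 = 22.24/γ_1.
Leg 2: γ = 1/√(1 − 0.6953²) = 1/√0.5166 = 1.391; τ_2 = 2.369/1.391 = 1.703 years.
Total proper time: τ_1 + 1.703 = 14.87, so τ_1 = 14.87 − 1.703 = 13.17 years.
γ_1 = 22.24/13.17 = 1.689; β = √(1 − 1/γ²) = √0.6495.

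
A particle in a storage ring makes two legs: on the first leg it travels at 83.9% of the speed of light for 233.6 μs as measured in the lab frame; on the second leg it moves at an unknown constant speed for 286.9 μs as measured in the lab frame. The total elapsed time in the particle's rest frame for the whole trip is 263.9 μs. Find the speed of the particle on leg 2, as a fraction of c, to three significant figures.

Leg 1: β = 0.839; γ = 1/√(1 − 0.839²) = 1/√0.2961 = 1.838; τ_1 = 233.6/1.838 = 127.1 μs.
Leg 2: speed unknown; τ_2 = 286.9/γ_2.
Total proper time: 127.1 + τ_2 = 263.9, so τ_2 = 263.9 − 127.1 = 136.8 μs.
γ_2 = 286.9/136.8 = 2.097; β = √(1 − 1/γ²) = √0.7727.

β = 0.879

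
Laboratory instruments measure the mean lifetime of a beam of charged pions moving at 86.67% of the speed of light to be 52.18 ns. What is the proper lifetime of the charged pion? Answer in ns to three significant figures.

β = 0.8667; γ = 1/√(1 − 0.8667²) = 1/√0.2488 = 2.005
The lab-frame lifetime is the dilated interval; the proper lifetime is τ₀ = Δt/γ = 52.18/2.005 ns.

τ₀ = 26.0 ns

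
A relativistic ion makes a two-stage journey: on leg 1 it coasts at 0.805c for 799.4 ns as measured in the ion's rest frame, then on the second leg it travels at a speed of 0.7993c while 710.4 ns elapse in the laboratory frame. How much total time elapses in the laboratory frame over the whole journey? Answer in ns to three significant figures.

Δt = 2060 ns

Leg 1: γ = 1/√(1 − 0.805²) = 1/√0.3520 = 1.686; Δt_1 = 1.686 × 799.4 = 1347 ns.
Leg 2: 710.4 ns is already measured in the laboratory frame.
Total: 1347 + 710.4 ns.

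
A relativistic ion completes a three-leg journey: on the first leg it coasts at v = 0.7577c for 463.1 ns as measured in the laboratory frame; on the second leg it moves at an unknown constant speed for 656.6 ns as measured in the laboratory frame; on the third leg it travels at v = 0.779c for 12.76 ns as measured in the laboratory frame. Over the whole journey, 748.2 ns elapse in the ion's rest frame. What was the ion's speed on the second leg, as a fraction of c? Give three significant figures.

β = 0.745

Leg 1: γ = 1/√(1 − 0.7577²) = 1/√0.4259 = 1.532; τ_1 = 463.1/1.532 = 302.2 ns.
Leg 2: speed unknown; τ_2 = 656.6/γ_2.
Leg 3: γ = 1/√(1 − 0.779²) = 1/√0.3932 = 1.595; τ_3 = 12.76/1.595 = 8.001 ns.
Total proper time: 302.2 + τ_2 + 8.001 = 748.2, so τ_2 = 748.2 − 310.2 = 438.0 ns.
γ_2 = 656.6/438.0 = 1.499; β = √(1 − 1/γ²) = √0.5551.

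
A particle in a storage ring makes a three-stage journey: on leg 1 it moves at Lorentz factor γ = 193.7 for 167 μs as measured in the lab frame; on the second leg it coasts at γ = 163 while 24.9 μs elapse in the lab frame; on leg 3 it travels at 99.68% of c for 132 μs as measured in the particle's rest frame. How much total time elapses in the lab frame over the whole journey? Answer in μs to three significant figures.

Leg 1: 167 μs is already measured in the lab frame.
Leg 2: 24.9 μs is already measured in the lab frame.
Leg 3: β = 0.9968; γ = 1/√(1 − 0.9968²) = 1/√0.006390 = 12.51; Δt_3 = 12.51 × 132 = 1651 μs.
Total: 167.0 + 24.90 + 1651 μs.

Δt = 1840 μs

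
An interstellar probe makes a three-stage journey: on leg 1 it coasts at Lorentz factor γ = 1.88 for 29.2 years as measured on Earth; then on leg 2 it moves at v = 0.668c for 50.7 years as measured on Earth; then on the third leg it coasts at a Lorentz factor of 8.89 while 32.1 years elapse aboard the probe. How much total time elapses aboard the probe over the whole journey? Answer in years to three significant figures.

Leg 1: γ = 1.88; τ_1 = 29.2/1.880 = 15.53 years.
Leg 2: γ = 1/√(1 − 0.668²) = 1/√0.5538 = 1.344; τ_2 = 50.7/1.344 = 37.73 years.
Leg 3: 32.1 years is already measured aboard the probe.
Total: 15.53 + 37.73 + 32.10 years.

τ = 85.4 years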